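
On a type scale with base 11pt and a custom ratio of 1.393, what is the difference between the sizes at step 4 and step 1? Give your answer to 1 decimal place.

Step 1: 11.0 × 1.393 = 15.323pt
Step 4: 11.0 × 1.393⁴ = 41.419pt
Difference: 41.419 − 15.323 = 26.096pt

26.1pt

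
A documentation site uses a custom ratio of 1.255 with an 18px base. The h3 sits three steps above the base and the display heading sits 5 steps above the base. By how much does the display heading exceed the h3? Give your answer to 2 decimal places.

Step 3: 18.0 × 1.255³ = 35.5798px
Step 5: 18.0 × 1.255⁵ = 56.0391px
Difference: 56.0391 − 35.5798 = 20.4593px

20.46px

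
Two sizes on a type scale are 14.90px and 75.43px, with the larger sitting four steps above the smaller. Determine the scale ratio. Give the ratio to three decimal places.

r⁴ = 75.43 / 14.90, so r = (75.43/14.90)^(1/4).
r = 5.0624^(1/4) ≈ 1.5000

1.500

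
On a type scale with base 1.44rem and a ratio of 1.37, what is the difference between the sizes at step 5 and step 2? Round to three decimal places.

Step 2: 1.44 × 1.37² = 2.70274rem
Step 5: 1.44 × 1.37⁵ = 6.94969rem
Difference: 6.94969 − 2.70274 = 4.24695rem

4.247rem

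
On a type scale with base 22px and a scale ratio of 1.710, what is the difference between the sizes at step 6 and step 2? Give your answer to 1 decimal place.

Step 2: 22.0 × 1.710² = 64.330px
Step 6: 22.0 × 1.710⁶ = 550.046px
Difference: 550.046 − 64.330 = 485.716px

485.7px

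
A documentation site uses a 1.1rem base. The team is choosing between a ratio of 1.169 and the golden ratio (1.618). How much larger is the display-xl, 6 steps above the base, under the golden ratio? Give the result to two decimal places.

16.93rem

At 1.169: 1.1 × 1.169⁶ = 2.8072rem
Golden ratio: 1.1 × 1.618⁶ = 19.7362rem
Difference: 19.7362 − 2.8072 = 16.9290rem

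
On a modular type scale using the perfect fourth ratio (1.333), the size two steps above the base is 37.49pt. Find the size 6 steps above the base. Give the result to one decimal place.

118.4pt

Moving from step +2 to step +6 is 4 steps up, so multiply by r⁴.
37.49 × 1.333⁴ = 37.49 × 3.15733 ≈ 118.368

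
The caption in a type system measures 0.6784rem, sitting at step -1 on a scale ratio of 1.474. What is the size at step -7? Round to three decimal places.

0.066rem

0.6784 ÷ 1.474⁶ = 0.6784 ÷ 10.25616 ≈ 0.066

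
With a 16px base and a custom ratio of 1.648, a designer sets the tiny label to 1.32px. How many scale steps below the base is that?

1.648ⁿ = 16 / 1.32 = 12.1212
n = ln(12.1212) / ln(1.648) = 2.4950 / 0.4996 ≈ 4.99

5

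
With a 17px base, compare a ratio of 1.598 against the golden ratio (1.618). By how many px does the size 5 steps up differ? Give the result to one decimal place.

11.4px

At 1.598: 17.0 × 1.598⁵ = 177.147px
Golden ratio: 17.0 × 1.618⁵ = 188.513px
Difference: 188.513 − 177.147 = 11.366px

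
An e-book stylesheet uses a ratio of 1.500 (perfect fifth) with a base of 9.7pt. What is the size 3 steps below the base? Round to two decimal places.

9.7 ÷ 1.500³ = 9.7 ÷ 3.37500 ≈ 2.87

2.87pt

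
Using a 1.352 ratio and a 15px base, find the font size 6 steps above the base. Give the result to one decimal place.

Each step on a modular scale multiplies by the ratio, so the size n steps from the base is base × ratioⁿ.
15.0 × 1.352⁶ = 15.0 × 6.10745 ≈ 91.61

91.6px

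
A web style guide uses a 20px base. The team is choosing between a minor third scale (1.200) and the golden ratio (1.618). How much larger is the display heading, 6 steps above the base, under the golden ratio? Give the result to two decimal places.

299.12px

Minor third: 20.0 × 1.200⁶ = 59.7197px
Golden ratio: 20.0 × 1.618⁶ = 358.8402px
Difference: 358.8402 − 59.7197 = 299.1205px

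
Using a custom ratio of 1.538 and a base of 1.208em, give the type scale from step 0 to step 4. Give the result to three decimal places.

1.208em, 1.858em, 2.857em, 4.395em, 6.759em

Step 0: 1.208em
Step 1: 1.208 × 1.538 = 1.858
Step 2: 1.208 × 1.538² = 2.857
Step 3: 1.208 × 1.538³ = 4.395
Step 4: 1.208 × 1.538⁴ = 6.759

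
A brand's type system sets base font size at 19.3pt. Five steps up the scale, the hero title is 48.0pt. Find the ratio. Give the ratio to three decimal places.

The ratio satisfies 19.3 × r⁵ = 48.0, so r = (48.0 / 19.3)^(1/5).
r = 2.4870^(1/5) ≈ 1.1999

1.200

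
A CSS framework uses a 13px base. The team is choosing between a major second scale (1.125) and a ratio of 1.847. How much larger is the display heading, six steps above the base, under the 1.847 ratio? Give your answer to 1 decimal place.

Major second: 13.0 × 1.125⁶ = 26.355px
At 1.847: 13.0 × 1.847⁶ = 516.113px
Difference: 516.113 − 26.355 = 489.758px

489.8px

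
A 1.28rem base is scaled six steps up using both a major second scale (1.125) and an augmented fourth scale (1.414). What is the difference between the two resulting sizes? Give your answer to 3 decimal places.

7.636rem

Major second: 1.28 × 1.125⁶ = 2.59493rem
Augmented fourth: 1.28 × 1.414⁶ = 10.23073rem
Difference: 10.23073 − 2.59493 = 7.63580rem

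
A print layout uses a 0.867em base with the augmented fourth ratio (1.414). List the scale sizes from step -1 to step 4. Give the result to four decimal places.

Step -1: 0.867 ÷ 1.414 = 0.6132
Step 0: 0.867em
Step 1: 0.867 × 1.414 = 1.2259
Step 2: 0.867 × 1.414² = 1.7335
Step 3: 0.867 × 1.414³ = 2.4511
Step 4: 0.867 × 1.414⁴ = 3.4659

0.6132em, 0.8670em, 1.2259em, 1.7335em, 2.4511em, 3.4659em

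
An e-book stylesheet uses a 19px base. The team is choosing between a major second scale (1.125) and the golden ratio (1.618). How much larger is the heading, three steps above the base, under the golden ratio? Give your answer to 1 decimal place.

53.4px

Major second: 19.0 × 1.125³ = 27.053px
Golden ratio: 19.0 × 1.618³ = 80.480px
Difference: 80.480 − 27.053 = 53.427px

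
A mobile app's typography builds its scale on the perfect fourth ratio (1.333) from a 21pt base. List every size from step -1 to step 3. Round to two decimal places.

15.75pt, 21.00pt, 27.99pt, 37.31pt, 49.74pt

Step -1: 21.0 ÷ 1.333 = 15.75
Step 0: 21pt
Step 1: 21.0 × 1.333 = 27.99
Step 2: 21.0 × 1.333² = 37.31
Step 3: 21.0 × 1.333³ = 49.74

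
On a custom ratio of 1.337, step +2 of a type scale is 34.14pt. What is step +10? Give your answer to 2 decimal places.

348.59pt

34.14 × 1.337⁸ = 34.14 × 10.21060 ≈ 348.590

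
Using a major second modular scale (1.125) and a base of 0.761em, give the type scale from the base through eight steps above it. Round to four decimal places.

Step 0: 0.761em
Step 1: 0.761 × 1.125 = 0.8561
Step 2: 0.761 × 1.125² = 0.9631
Step 3: 0.761 × 1.125³ = 1.0835
Step 4: 0.761 × 1.125⁴ = 1.2190
Step 5: 0.761 × 1.125⁵ = 1.3713
Step 6: 0.761 × 1.125⁶ = 1.5428
Step 7: 0.761 × 1.125⁷ = 1.7356
Step 8: 0.761 × 1.125⁸ = 1.9526

0.7610em, 0.8561em, 0.9631em, 1.0835em, 1.2190em, 1.3713em, 1.5428em, 1.7356em, 1.9526em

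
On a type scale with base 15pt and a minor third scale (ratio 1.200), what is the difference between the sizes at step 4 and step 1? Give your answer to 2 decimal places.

13.10pt

Step 1: 15.0 × 1.200 = 18.0000pt
Step 4: 15.0 × 1.200⁴ = 31.1040pt
Difference: 31.1040 − 18.0000 = 13.1040pt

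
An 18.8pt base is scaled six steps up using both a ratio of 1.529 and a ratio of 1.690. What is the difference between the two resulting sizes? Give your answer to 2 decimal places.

197.79pt

At 1.529: 18.8 × 1.529⁶ = 240.2165pt
At 1.690: 18.8 × 1.690⁶ = 438.0040pt
Difference: 438.0040 − 240.2165 = 197.7875pt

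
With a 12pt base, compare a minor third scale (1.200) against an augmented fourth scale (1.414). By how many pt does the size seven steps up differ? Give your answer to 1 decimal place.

92.6pt

Minor third: 12.0 × 1.200⁷ = 42.998pt
Augmented fourth: 12.0 × 1.414⁷ = 135.621pt
Difference: 135.621 − 42.998 = 92.623pt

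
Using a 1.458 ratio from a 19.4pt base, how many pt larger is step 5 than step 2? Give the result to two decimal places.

Step 2: 19.4 × 1.458² = 41.2398pt
Step 5: 19.4 × 1.458⁵ = 127.8172pt
Difference: 127.8172 − 41.2398 = 86.5774pt

86.58pt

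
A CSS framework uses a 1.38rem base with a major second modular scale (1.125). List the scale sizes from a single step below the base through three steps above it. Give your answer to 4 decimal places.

Step -1: 1.38 ÷ 1.125 = 1.2267
Step 0: 1.38rem
Step 1: 1.38 × 1.125 = 1.5525
Step 2: 1.38 × 1.125² = 1.7466
Step 3: 1.38 × 1.125³ = 1.9649

1.2267rem, 1.3800rem, 1.5525rem, 1.7466rem, 1.9649rem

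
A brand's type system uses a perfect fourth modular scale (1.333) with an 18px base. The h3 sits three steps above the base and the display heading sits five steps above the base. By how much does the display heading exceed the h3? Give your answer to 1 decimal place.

Step 3: 18.0 × 1.333³ = 42.635px
Step 5: 18.0 × 1.333⁵ = 75.757px
Difference: 75.757 − 42.635 = 33.122px

33.1px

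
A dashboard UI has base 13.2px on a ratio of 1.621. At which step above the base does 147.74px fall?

5

1.621ⁿ = 147.74 / 13.2 = 11.1924
n = ln(11.1924) / ln(1.621) = 2.4152 / 0.4830 ≈ 5.00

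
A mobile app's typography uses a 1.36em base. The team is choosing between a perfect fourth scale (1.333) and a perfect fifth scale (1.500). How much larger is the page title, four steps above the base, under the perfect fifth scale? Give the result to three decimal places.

Perfect fourth: 1.36 × 1.333⁴ = 4.29397em
Perfect fifth: 1.36 × 1.500⁴ = 6.88500em
Difference: 6.88500 − 4.29397 = 2.59103em

2.591em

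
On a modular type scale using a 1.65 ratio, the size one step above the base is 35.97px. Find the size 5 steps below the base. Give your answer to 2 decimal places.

Moving from step +1 to step -5 is 6 steps down, so divide by r⁶.
35.97 ÷ 1.65⁶ = 35.97 ÷ 20.17919 ≈ 1.783

1.78px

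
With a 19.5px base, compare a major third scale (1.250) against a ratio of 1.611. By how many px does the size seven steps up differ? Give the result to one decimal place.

456.2px

Major third: 19.5 × 1.250⁷ = 92.983px
At 1.611: 19.5 × 1.611⁷ = 549.166px
Difference: 549.166 − 92.983 = 456.183px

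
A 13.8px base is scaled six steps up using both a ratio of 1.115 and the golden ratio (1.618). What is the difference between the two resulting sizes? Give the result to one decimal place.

At 1.115: 13.8 × 1.115⁶ = 26.517px
Golden ratio: 13.8 × 1.618⁶ = 247.600px
Difference: 247.600 − 26.517 = 221.083px

221.1px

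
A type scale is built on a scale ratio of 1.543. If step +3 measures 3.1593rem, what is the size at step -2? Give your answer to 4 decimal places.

3.1593 ÷ 1.543⁵ = 3.1593 ÷ 8.74641 ≈ 0.3612

0.3612rem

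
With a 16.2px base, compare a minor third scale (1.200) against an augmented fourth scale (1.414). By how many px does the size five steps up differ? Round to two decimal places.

51.26px

Minor third: 16.2 × 1.200⁵ = 40.3108px
Augmented fourth: 16.2 × 1.414⁵ = 91.5719px
Difference: 91.5719 − 40.3108 = 51.2611px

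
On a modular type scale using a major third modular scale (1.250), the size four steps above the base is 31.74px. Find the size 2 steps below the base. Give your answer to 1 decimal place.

8.3px

The gap is -2 − (4) = -6 steps, so the factor is 1.250^-6.
31.74 ÷ 1.250⁶ = 31.74 ÷ 3.81470 ≈ 8.320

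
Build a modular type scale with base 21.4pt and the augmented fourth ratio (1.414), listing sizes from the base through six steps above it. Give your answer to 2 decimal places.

21.40pt, 30.26pt, 42.79pt, 60.50pt, 85.55pt, 120.97pt, 171.04pt

Step 0: 21.4pt
Step 1: 21.4 × 1.414 = 30.26
Step 2: 21.4 × 1.414² = 42.79
Step 3: 21.4 × 1.414³ = 60.50
Step 4: 21.4 × 1.414⁴ = 85.55
Step 5: 21.4 × 1.414⁵ = 120.97
Step 6: 21.4 × 1.414⁶ = 171.04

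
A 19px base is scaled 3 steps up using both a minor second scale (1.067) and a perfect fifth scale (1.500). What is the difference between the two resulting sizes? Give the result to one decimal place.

Minor second: 19.0 × 1.067³ = 23.081px
Perfect fifth: 19.0 × 1.500³ = 64.125px
Difference: 64.125 − 23.081 = 41.044px

41.0px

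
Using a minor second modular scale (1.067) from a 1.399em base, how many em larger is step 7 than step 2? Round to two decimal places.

Step 2: 1.399 × 1.067² = 1.5927em
Step 7: 1.399 × 1.067⁷ = 2.2028em
Difference: 2.2028 − 1.5927 = 0.6101em

0.61em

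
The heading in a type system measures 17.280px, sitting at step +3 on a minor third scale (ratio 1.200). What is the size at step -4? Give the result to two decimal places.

Moving from step +3 to step -4 is 7 steps down, so divide by r⁷.
17.280 ÷ 1.200⁷ = 17.280 ÷ 3.58318 ≈ 4.823

4.82px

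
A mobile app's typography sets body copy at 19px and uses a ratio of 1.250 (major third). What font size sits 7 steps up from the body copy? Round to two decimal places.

90.60px

19.0 × 1.250⁷ = 19.0 × 4.76837 ≈ 90.60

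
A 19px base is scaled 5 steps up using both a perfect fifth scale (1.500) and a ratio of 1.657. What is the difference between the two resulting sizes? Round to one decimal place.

Perfect fifth: 19.0 × 1.500⁵ = 144.281px
At 1.657: 19.0 × 1.657⁵ = 237.337px
Difference: 237.337 − 144.281 = 93.056px

93.1px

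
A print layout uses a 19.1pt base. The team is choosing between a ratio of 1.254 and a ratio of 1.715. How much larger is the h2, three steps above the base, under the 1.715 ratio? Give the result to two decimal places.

At 1.254: 19.1 × 1.254³ = 37.6640pt
At 1.715: 19.1 × 1.715³ = 96.3442pt
Difference: 96.3442 − 37.6640 = 58.6802pt

58.68pt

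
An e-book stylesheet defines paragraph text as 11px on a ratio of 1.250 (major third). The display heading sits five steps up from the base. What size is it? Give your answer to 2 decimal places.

33.57px

11.0 × 1.250⁵ = 11.0 × 3.05176 ≈ 33.57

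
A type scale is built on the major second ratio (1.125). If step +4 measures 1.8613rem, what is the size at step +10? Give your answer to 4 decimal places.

1.8613 × 1.125⁶ = 1.8613 × 2.02729 ≈ 3.7734

3.7734rem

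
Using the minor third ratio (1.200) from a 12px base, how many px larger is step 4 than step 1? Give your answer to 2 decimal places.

10.48px

Step 1: 12.0 × 1.200 = 14.4000px
Step 4: 12.0 × 1.200⁴ = 24.8832px
Difference: 24.8832 − 14.4000 = 10.4832px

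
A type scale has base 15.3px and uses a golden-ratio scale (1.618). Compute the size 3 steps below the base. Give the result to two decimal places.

3.61px

15.3 ÷ 1.618³ = 15.3 ÷ 4.23580 ≈ 3.61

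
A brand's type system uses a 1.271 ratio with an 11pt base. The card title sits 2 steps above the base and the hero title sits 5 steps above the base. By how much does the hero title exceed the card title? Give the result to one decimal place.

Step 2: 11.0 × 1.271² = 17.770pt
Step 5: 11.0 × 1.271⁵ = 36.486pt
Difference: 36.486 − 17.770 = 18.716pt

18.7pt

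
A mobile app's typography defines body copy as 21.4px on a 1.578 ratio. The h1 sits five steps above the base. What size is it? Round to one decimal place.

209.4px

Each step on a modular scale multiplies by the ratio, so the size n steps from the base is base × ratioⁿ.
21.4 × 1.578⁵ = 21.4 × 9.78442 ≈ 209.39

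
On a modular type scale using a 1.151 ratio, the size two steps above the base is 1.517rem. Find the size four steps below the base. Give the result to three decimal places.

0.652rem

Moving from step +2 to step -4 is 6 steps down, so divide by r⁶.
1.517 ÷ 1.151⁶ = 1.517 ÷ 2.32516 ≈ 0.652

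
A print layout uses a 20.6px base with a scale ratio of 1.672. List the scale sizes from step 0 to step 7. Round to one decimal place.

Step 0: 20.6px
Step 1: 20.6 × 1.672 = 34.4
Step 2: 20.6 × 1.672² = 57.6
Step 3: 20.6 × 1.672³ = 96.3
Step 4: 20.6 × 1.672⁴ = 161.0
Step 5: 20.6 × 1.672⁵ = 269.2
Step 6: 20.6 × 1.672⁶ = 450.1
Step 7: 20.6 × 1.672⁷ = 752.5

20.6px, 34.4px, 57.6px, 96.3px, 161.0px, 269.2px, 450.1px, 752.5px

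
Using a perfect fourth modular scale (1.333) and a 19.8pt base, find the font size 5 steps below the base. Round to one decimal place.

4.7pt

19.8 ÷ 1.333⁵ = 19.8 ÷ 4.20873 ≈ 4.70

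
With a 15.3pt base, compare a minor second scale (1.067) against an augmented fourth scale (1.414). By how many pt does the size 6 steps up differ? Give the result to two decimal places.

Minor second: 15.3 × 1.067⁶ = 22.5776pt
Augmented fourth: 15.3 × 1.414⁶ = 122.2891pt
Difference: 122.2891 − 22.5776 = 99.7115pt

99.71pt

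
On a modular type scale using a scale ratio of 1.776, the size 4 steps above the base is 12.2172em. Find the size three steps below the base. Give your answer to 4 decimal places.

12.2172 ÷ 1.776⁷ = 12.2172 ÷ 55.73150 ≈ 0.2192

0.2192em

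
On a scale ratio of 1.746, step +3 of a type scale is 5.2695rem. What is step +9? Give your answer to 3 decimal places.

Moving from step +3 to step +9 is 6 steps up, so multiply by r⁶.
5.2695 × 1.746⁶ = 5.2695 × 28.33123 ≈ 149.291

149.291rem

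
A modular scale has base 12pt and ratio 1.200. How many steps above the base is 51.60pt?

8

1.200ⁿ = 51.60 / 12 = 4.3000
n = ln(4.3000) / ln(1.200) = 1.4586 / 0.1823 ≈ 8.00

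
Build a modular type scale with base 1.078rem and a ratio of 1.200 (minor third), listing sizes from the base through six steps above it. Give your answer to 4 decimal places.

1.0780rem, 1.2936rem, 1.5523rem, 1.8628rem, 2.2353rem, 2.6824rem, 3.2189rem

Step 0: 1.078rem
Step 1: 1.078 × 1.200 = 1.2936
Step 2: 1.078 × 1.200² = 1.5523
Step 3: 1.078 × 1.200³ = 1.8628
Step 4: 1.078 × 1.200⁴ = 2.2353
Step 5: 1.078 × 1.200⁵ = 2.6824
Step 6: 1.078 × 1.200⁶ = 3.2189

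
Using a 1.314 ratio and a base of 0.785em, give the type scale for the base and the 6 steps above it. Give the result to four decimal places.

Step 0: 0.785em
Step 1: 0.785 × 1.314 = 1.0315
Step 2: 0.785 × 1.314² = 1.3554
Step 3: 0.785 × 1.314³ = 1.7810
Step 4: 0.785 × 1.314⁴ = 2.3402
Step 5: 0.785 × 1.314⁵ = 3.0750
Step 6: 0.785 × 1.314⁶ = 4.0406

0.7850em, 1.0315em, 1.3554em, 1.7810em, 2.3402em, 3.0750em, 4.0406em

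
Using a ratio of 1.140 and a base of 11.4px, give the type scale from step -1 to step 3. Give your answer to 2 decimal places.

Step -1: 11.4 ÷ 1.140 = 10.00
Step 0: 11.4px
Step 1: 11.4 × 1.140 = 13.00
Step 2: 11.4 × 1.140² = 14.82
Step 3: 11.4 × 1.140³ = 16.89

10.00px, 11.40px, 13.00px, 14.82px, 16.89px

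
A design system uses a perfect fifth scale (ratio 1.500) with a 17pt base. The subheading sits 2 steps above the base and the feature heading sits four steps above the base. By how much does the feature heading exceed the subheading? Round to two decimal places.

Step 2: 17.0 × 1.500² = 38.2500pt
Step 4: 17.0 × 1.500⁴ = 86.0625pt
Difference: 86.0625 − 38.2500 = 47.8125pt

47.81pt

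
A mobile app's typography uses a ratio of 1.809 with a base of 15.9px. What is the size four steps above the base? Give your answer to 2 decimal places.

15.9 × 1.809⁴ = 15.9 × 10.70913 ≈ 170.28

170.28px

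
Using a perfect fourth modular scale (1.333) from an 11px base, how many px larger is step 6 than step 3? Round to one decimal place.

35.7px

Step 3: 11.0 × 1.333³ = 26.055px
Step 6: 11.0 × 1.333⁶ = 61.713px
Difference: 61.713 − 26.055 = 35.658px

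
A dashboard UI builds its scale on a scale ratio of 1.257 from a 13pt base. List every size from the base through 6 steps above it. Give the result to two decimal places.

13.00pt, 16.34pt, 20.54pt, 25.82pt, 32.46pt, 40.80pt, 51.28pt

Step 0: 13pt
Step 1: 13.0 × 1.257 = 16.34
Step 2: 13.0 × 1.257² = 20.54
Step 3: 13.0 × 1.257³ = 25.82
Step 4: 13.0 × 1.257⁴ = 32.46
Step 5: 13.0 × 1.257⁵ = 40.80
Step 6: 13.0 × 1.257⁶ = 51.28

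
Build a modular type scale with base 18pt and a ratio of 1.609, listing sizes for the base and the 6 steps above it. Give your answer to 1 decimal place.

18.0pt, 29.0pt, 46.6pt, 75.0pt, 120.6pt, 194.1pt, 312.3pt

Step 0: 18pt
Step 1: 18.0 × 1.609 = 29.0
Step 2: 18.0 × 1.609² = 46.6
Step 3: 18.0 × 1.609³ = 75.0
Step 4: 18.0 × 1.609⁴ = 120.6
Step 5: 18.0 × 1.609⁵ = 194.1
Step 6: 18.0 × 1.609⁶ = 312.3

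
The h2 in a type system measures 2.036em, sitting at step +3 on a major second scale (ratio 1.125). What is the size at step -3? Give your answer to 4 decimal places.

2.036 ÷ 1.125⁶ = 2.036 ÷ 2.02729 ≈ 1.0043

1.0043em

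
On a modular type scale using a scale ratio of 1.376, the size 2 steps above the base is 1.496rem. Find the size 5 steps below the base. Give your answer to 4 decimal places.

The gap is -5 − (2) = -7 steps, so the factor is 1.376^-7.
1.496 ÷ 1.376⁷ = 1.496 ÷ 9.33962 ≈ 0.1602

0.1602rem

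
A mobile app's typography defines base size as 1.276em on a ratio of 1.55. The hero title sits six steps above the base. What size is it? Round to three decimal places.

Every step multiplies by the scale ratio.
1.276 × 1.55⁶ = 1.276 × 13.86725 ≈ 17.695

17.695em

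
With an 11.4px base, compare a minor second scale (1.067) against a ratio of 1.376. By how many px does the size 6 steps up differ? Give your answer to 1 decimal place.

Minor second: 11.4 × 1.067⁶ = 16.823px
At 1.376: 11.4 × 1.376⁶ = 77.378px
Difference: 77.378 − 16.823 = 60.555px

60.6px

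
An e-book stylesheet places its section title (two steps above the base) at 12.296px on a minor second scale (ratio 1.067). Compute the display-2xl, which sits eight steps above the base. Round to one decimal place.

18.1px

12.296 × 1.067⁶ = 12.296 × 1.47566 ≈ 18.145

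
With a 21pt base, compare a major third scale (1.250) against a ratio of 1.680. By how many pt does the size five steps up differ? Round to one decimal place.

Major third: 21.0 × 1.250⁵ = 64.087pt
At 1.680: 21.0 × 1.680⁵ = 281.038pt
Difference: 281.038 − 64.087 = 216.951pt

217.0pt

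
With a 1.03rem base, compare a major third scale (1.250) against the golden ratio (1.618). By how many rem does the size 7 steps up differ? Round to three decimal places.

24.990rem

Major third: 1.03 × 1.250⁷ = 4.91142rem
Golden ratio: 1.03 × 1.618⁷ = 29.90108rem
Difference: 29.90108 − 4.91142 = 24.98966rem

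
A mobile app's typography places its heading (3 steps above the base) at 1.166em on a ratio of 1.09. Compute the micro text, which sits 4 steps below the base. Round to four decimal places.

Moving from step +3 to step -4 is 7 steps down, so divide by r⁷.
1.166 ÷ 1.09⁷ = 1.166 ÷ 1.82804 ≈ 0.6378

0.6378em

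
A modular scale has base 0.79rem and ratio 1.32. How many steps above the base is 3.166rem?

5

1.32ⁿ = 3.166 / 0.79 = 4.0076
n = ln(4.0076) / ln(1.32) = 1.3882 / 0.2776 ≈ 5.00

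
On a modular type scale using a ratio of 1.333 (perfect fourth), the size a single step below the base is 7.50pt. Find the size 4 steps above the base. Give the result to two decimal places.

Moving from step -1 to step +4 is 5 steps up, so multiply by r⁵.
7.50 × 1.333⁵ = 7.50 × 4.20873 ≈ 31.565

31.57pt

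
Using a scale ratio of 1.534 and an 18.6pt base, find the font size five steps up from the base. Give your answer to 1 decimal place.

158.0pt

A modular type scale is a geometric sequence: sizeₙ = base × rⁿ.
18.6 × 1.534⁵ = 18.6 × 8.49428 ≈ 157.99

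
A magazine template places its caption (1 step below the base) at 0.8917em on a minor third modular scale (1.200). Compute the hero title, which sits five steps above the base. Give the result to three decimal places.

Moving from step -1 to step +5 is 6 steps up, so multiply by r⁶.
0.8917 × 1.200⁶ = 0.8917 × 2.98598 ≈ 2.663

2.663em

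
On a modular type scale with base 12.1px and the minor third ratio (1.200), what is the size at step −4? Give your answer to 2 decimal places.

12.1 ÷ 1.200⁴ = 12.1 ÷ 2.07360 ≈ 5.84

5.84px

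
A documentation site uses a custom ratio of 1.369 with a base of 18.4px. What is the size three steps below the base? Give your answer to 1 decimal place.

7.2px

Every step multiplies by the scale ratio.
18.4 ÷ 1.369³ = 18.4 ÷ 2.56573 ≈ 7.17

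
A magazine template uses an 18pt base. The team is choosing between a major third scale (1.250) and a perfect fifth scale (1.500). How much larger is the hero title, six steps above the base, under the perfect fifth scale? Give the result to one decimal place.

Major third: 18.0 × 1.250⁶ = 68.665pt
Perfect fifth: 18.0 × 1.500⁶ = 205.031pt
Difference: 205.031 − 68.665 = 136.366pt

136.4pt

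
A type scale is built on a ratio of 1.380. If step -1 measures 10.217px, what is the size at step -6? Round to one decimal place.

The gap is -6 − (-1) = -5 steps, so the factor is 1.380^-5.
10.217 ÷ 1.380⁵ = 10.217 ÷ 5.00490 ≈ 2.041

2.0px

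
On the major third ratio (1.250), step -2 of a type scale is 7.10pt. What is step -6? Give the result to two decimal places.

2.91pt

7.10 ÷ 1.250⁴ = 7.10 ÷ 2.44141 ≈ 2.908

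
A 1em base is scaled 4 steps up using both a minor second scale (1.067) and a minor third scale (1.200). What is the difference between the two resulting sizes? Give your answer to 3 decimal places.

0.777em

Minor second: 1.0 × 1.067⁴ = 1.29616em
Minor third: 1.0 × 1.200⁴ = 2.07360em
Difference: 2.07360 − 1.29616 = 0.77744em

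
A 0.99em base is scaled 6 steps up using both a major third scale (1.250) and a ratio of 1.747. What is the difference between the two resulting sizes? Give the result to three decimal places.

24.368em

Major third: 0.99 × 1.250⁶ = 3.77655em
At 1.747: 0.99 × 1.747⁶ = 28.14444em
Difference: 28.14444 − 3.77655 = 24.36789em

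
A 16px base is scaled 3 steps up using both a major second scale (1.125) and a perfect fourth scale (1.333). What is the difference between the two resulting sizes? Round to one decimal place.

Major second: 16.0 × 1.125³ = 22.781px
Perfect fourth: 16.0 × 1.333³ = 37.897px
Difference: 37.897 − 22.781 = 15.116px

15.1px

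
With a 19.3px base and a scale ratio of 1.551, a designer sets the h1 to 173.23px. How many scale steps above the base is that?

5

1.551ⁿ = 173.23 / 19.3 = 8.9756
n = ln(8.9756) / ln(1.551) = 2.1945 / 0.4389 ≈ 5.00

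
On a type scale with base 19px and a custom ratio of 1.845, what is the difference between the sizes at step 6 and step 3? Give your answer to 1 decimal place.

630.1px

Step 3: 19.0 × 1.845³ = 119.328px
Step 6: 19.0 × 1.845⁶ = 749.431px
Difference: 749.431 − 119.328 = 630.103px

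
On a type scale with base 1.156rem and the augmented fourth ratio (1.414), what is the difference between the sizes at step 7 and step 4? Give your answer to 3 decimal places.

Step 4: 1.156 × 1.414⁴ = 4.62121rem
Step 7: 1.156 × 1.414⁷ = 13.06483rem
Difference: 13.06483 − 4.62121 = 8.44362rem

8.444rem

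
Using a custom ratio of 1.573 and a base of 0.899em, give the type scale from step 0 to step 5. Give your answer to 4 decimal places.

Step 0: 0.899em
Step 1: 0.899 × 1.573 = 1.4141
Step 2: 0.899 × 1.573² = 2.2244
Step 3: 0.899 × 1.573³ = 3.4990
Step 4: 0.899 × 1.573⁴ = 5.5040
Step 5: 0.899 × 1.573⁵ = 8.6577

0.8990em, 1.4141em, 2.2244em, 3.4990em, 5.5040em, 8.6577em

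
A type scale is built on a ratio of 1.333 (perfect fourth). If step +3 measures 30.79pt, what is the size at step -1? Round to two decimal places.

9.75pt

Moving from step +3 to step -1 is 4 steps down, so divide by r⁴.
30.79 ÷ 1.333⁴ = 30.79 ÷ 3.15733 ≈ 9.752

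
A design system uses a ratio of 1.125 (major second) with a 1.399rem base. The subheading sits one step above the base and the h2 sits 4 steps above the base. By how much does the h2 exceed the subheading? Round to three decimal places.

Step 1: 1.399 × 1.125 = 1.57388rem
Step 4: 1.399 × 1.125⁴ = 2.24093rem
Difference: 2.24093 − 1.57388 = 0.66705rem

0.667rem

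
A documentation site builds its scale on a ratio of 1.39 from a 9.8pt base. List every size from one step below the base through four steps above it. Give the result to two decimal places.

Step -1: 9.8 ÷ 1.39 = 7.05
Step 0: 9.8pt
Step 1: 9.8 × 1.39 = 13.62
Step 2: 9.8 × 1.39² = 18.93
Step 3: 9.8 × 1.39³ = 26.32
Step 4: 9.8 × 1.39⁴ = 36.58

7.05pt, 9.80pt, 13.62pt, 18.93pt, 26.32pt, 36.58pt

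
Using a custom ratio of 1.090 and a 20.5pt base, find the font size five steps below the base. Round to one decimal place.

Each step on a modular scale multiplies by the ratio, so the size n steps from the base is base × ratioⁿ.
20.5 ÷ 1.090⁵ = 20.5 ÷ 1.53862 ≈ 13.32

13.3pt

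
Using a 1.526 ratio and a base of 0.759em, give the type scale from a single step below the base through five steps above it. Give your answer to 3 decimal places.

Step -1: 0.759 ÷ 1.526 = 0.497
Step 0: 0.759em
Step 1: 0.759 × 1.526 = 1.158
Step 2: 0.759 × 1.526² = 1.767
Step 3: 0.759 × 1.526³ = 2.697
Step 4: 0.759 × 1.526⁴ = 4.116
Step 5: 0.759 × 1.526⁵ = 6.281

0.497em, 0.759em, 1.158em, 1.767em, 2.697em, 4.116em, 6.281em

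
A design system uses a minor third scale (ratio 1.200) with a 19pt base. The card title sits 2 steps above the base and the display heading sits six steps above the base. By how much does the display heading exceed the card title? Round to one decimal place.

Step 2: 19.0 × 1.200² = 27.360pt
Step 6: 19.0 × 1.200⁶ = 56.734pt
Difference: 56.734 − 27.360 = 29.374pt

29.4pt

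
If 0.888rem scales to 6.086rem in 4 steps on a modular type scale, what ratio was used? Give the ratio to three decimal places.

r⁴ = 6.086 / 0.888, so r = (6.086/0.888)^(1/4).
r = 6.8536^(1/4) ≈ 1.6180

1.618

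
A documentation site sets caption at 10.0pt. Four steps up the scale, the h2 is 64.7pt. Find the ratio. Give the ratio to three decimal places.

r⁴ = 64.7 / 10.0, so r = (64.7/10.0)^(1/4).
r = 6.4700^(1/4) ≈ 1.5949

1.595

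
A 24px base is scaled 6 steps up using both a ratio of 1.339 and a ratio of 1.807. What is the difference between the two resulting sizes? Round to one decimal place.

At 1.339: 24.0 × 1.339⁶ = 138.323px
At 1.807: 24.0 × 1.807⁶ = 835.526px
Difference: 835.526 − 138.323 = 697.203px

697.2px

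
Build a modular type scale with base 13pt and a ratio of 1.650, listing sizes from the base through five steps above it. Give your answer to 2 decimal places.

13.00pt, 21.45pt, 35.39pt, 58.40pt, 96.36pt, 158.99pt

Step 0: 13pt
Step 1: 13.0 × 1.650 = 21.45
Step 2: 13.0 × 1.650² = 35.39
Step 3: 13.0 × 1.650³ = 58.40
Step 4: 13.0 × 1.650⁴ = 96.36
Step 5: 13.0 × 1.650⁵ = 158.99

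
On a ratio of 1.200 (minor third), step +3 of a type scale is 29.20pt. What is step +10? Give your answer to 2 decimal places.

104.63pt

The gap is 10 − (3) = 7 steps, so the factor is 1.200^7.
29.20 × 1.200⁷ = 29.20 × 3.58318 ≈ 104.629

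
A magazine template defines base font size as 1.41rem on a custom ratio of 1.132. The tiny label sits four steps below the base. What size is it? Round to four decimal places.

0.8587rem

1.41 ÷ 1.132⁴ = 1.41 ÷ 1.64205 ≈ 0.8587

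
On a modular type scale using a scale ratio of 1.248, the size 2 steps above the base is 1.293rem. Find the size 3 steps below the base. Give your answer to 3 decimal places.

0.427rem

The gap is -3 − (2) = -5 steps, so the factor is 1.248^-5.
1.293 ÷ 1.248⁵ = 1.293 ÷ 3.02742 ≈ 0.427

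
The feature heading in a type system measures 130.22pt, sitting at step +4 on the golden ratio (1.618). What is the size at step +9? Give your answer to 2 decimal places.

1444.01pt

130.22 × 1.618⁵ = 130.22 × 11.08901 ≈ 1444.010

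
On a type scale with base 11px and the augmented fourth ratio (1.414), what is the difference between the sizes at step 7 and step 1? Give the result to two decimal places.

Step 1: 11.0 × 1.414 = 15.5540px
Step 7: 11.0 × 1.414⁷ = 124.3193px
Difference: 124.3193 − 15.5540 = 108.7653px

108.77px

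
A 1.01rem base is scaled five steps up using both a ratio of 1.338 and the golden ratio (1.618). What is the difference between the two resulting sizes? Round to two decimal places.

At 1.338: 1.01 × 1.338⁵ = 4.3311rem
Golden ratio: 1.01 × 1.618⁵ = 11.1999rem
Difference: 11.1999 − 4.3311 = 6.8688rem

6.87rem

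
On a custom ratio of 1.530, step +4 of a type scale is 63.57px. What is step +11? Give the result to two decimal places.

1247.65px

Moving from step +4 to step +11 is 7 steps up, so multiply by r⁷.
63.57 × 1.530⁷ = 63.57 × 19.62637 ≈ 1247.648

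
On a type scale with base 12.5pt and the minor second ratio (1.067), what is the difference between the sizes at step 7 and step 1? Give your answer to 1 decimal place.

Step 1: 12.5 × 1.067 = 13.337pt
Step 7: 12.5 × 1.067⁷ = 19.682pt
Difference: 19.682 − 13.337 = 6.345pt

6.3pt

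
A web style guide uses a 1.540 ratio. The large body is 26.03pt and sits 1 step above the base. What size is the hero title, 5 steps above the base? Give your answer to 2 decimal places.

Moving from step +1 to step +5 is 4 steps up, so multiply by r⁴.
26.03 × 1.540⁴ = 26.03 × 5.62449 ≈ 146.405

146.41pt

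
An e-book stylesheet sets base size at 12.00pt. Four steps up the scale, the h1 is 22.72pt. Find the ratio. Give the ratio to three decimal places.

1.173

The ratio satisfies 12.00 × r⁴ = 22.72, so r = (22.72 / 12.00)^(1/4).
r = 1.8933^(1/4) ≈ 1.1730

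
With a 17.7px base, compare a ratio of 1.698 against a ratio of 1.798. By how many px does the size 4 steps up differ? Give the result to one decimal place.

37.8px

At 1.698: 17.7 × 1.698⁴ = 147.138px
At 1.798: 17.7 × 1.798⁴ = 184.983px
Difference: 184.983 − 147.138 = 37.845px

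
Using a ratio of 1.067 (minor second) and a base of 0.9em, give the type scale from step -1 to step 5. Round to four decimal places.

Step -1: 0.9 ÷ 1.067 = 0.8435
Step 0: 0.9em
Step 1: 0.9 × 1.067 = 0.9603
Step 2: 0.9 × 1.067² = 1.0246
Step 3: 0.9 × 1.067³ = 1.0933
Step 4: 0.9 × 1.067⁴ = 1.1665
Step 5: 0.9 × 1.067⁵ = 1.2447

0.8435em, 0.9000em, 0.9603em, 1.0246em, 1.0933em, 1.1665em, 1.2447em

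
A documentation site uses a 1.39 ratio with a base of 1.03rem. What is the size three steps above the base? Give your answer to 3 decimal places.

1.03 × 1.39³ = 1.03 × 2.68562 ≈ 2.766

2.766rem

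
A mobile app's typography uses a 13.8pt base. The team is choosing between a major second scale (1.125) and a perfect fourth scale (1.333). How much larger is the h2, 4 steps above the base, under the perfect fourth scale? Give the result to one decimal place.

Major second: 13.8 × 1.125⁴ = 22.105pt
Perfect fourth: 13.8 × 1.333⁴ = 43.571pt
Difference: 43.571 − 22.105 = 21.466pt

21.5pt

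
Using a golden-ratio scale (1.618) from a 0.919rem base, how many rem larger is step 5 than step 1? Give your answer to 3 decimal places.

8.704rem

Step 1: 0.919 × 1.618 = 1.48694rem
Step 5: 0.919 × 1.618⁵ = 10.19080rem
Difference: 10.19080 − 1.48694 = 8.70386rem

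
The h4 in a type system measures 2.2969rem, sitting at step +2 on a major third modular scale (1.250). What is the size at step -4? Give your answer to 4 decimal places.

2.2969 ÷ 1.250⁶ = 2.2969 ÷ 3.81470 ≈ 0.6021

0.6021rem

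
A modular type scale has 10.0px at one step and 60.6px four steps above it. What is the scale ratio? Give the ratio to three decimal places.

1.569

The ratio satisfies 10.0 × r⁴ = 60.6, so r = (60.6 / 10.0)^(1/4).
r = 6.0600^(1/4) ≈ 1.5690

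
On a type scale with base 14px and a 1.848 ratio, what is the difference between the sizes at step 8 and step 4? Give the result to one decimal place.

Step 4: 14.0 × 1.848⁴ = 163.281px
Step 8: 14.0 × 1.848⁸ = 1904.337px
Difference: 1904.337 − 163.281 = 1741.056px

1741.1px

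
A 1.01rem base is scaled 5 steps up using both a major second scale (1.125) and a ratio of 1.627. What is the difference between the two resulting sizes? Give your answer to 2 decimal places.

9.69rem

Major second: 1.01 × 1.125⁵ = 1.8201rem
At 1.627: 1.01 × 1.627⁵ = 11.5149rem
Difference: 11.5149 − 1.8201 = 9.6948rem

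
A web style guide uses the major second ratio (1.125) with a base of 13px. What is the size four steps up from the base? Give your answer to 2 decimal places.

13.0 × 1.125⁴ = 13.0 × 1.60181 ≈ 20.82

20.82px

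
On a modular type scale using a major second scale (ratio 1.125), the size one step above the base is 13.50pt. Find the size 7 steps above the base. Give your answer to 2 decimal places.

13.50 × 1.125⁶ = 13.50 × 2.02729 ≈ 27.368

27.37pt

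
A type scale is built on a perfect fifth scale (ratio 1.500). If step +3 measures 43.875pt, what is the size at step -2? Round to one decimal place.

5.8pt

The gap is -2 − (3) = -5 steps, so the factor is 1.500^-5.
43.875 ÷ 1.500⁵ = 43.875 ÷ 7.59375 ≈ 5.778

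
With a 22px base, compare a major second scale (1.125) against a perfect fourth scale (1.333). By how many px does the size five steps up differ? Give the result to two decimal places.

52.95px

Major second: 22.0 × 1.125⁵ = 39.6447px
Perfect fourth: 22.0 × 1.333⁵ = 92.5920px
Difference: 92.5920 − 39.6447 = 52.9473px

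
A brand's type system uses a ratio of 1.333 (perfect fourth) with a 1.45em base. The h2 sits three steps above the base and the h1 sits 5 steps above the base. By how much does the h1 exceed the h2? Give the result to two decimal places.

2.67em

Step 3: 1.45 × 1.333³ = 3.4345em
Step 5: 1.45 × 1.333⁵ = 6.1027em
Difference: 6.1027 − 3.4345 = 2.6682em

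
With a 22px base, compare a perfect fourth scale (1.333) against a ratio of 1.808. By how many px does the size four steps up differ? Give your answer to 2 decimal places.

165.62px

Perfect fourth: 22.0 × 1.333⁴ = 69.4614px
At 1.808: 22.0 × 1.808⁴ = 235.0804px
Difference: 235.0804 − 69.4614 = 165.6190px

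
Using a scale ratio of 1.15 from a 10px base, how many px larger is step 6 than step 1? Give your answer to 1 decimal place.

11.6px

Step 1: 10.0 × 1.15 = 11.500px
Step 6: 10.0 × 1.15⁶ = 23.131px
Difference: 23.131 − 11.500 = 11.631px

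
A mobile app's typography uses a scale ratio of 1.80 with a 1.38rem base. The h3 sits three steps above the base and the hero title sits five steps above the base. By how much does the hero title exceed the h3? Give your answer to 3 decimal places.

18.028rem

Step 3: 1.38 × 1.80³ = 8.04816rem
Step 5: 1.38 × 1.80⁵ = 26.07604rem
Difference: 26.07604 − 8.04816 = 18.02788rem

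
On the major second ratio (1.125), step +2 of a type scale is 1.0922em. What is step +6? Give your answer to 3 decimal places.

1.749em

Moving from step +2 to step +6 is 4 steps up, so multiply by r⁴.
1.0922 × 1.125⁴ = 1.0922 × 1.60181 ≈ 1.749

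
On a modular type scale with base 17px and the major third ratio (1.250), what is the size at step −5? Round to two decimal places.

Each step on a modular scale multiplies by the ratio, so the size n steps from the base is base × ratioⁿ.
17.0 ÷ 1.250⁵ = 17.0 ÷ 3.05176 ≈ 5.57

5.57px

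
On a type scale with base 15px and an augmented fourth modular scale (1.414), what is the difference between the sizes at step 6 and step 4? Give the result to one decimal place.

Step 4: 15.0 × 1.414⁴ = 59.964px
Step 6: 15.0 × 1.414⁶ = 119.891px
Difference: 119.891 − 59.964 = 59.927px

59.9px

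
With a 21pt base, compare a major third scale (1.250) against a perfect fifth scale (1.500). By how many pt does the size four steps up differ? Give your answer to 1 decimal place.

Major third: 21.0 × 1.250⁴ = 51.270pt
Perfect fifth: 21.0 × 1.500⁴ = 106.312pt
Difference: 106.312 − 51.270 = 55.042pt

55.0pt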